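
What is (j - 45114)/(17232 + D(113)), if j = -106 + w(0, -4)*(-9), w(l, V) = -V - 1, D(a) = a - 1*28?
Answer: -45247/17317 ≈ -2.6129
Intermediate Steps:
D(a) = -28 + a (D(a) = a - 28 = -28 + a)
w(l, V) = -1 - V
j = -133 (j = -106 + (-1 - 1*(-4))*(-9) = -106 + (-1 + 4)*(-9) = -106 + 3*(-9) = -106 - 27 = -133)
(j - 45114)/(17232 + D(113)) = (-133 - 45114)/(17232 + (-28 + 113)) = -45247/(17232 + 85) = -45247/17317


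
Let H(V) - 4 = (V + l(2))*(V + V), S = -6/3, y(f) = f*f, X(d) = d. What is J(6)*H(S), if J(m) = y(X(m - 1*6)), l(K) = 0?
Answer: 0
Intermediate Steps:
y(f) = f²
S = -2 (S = -6*⅓ = -2)
H(V) = 4 + 2*V² (H(V) = 4 + (V + 0)*(V + V) = 4 + V*(2*V) = 4 + 2*V²)
J(m) = (-6 + m)² (J(m) = (m - 1*6)² = (m - 6)² = (-6 + m)²)
J(6)*H(S) = (-6 + 6)²*(4 + 2*(-2)²) = 0²*(4 + 2*4) = 0*(4 + 8) = 0*12 = 0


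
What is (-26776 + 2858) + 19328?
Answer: -4590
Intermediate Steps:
(-26776 + 2858) + 19328 = -23918 + 19328 = -4590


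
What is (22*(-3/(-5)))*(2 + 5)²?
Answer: 3234/5 ≈ 646.80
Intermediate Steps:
(22*(-3/(-5)))*(2 + 5)² = (22*(-3*(-⅕)))*7² = (22*(⅗))*49 = (66/5)*49 = 3234/5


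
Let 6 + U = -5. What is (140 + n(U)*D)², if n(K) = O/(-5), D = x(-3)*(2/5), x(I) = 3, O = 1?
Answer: 12208036/625 ≈ 19533.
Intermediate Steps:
D = 6/5 (D = 3*(2/5) = 3*(2*(⅕)) = 3*(⅖) = 6/5 ≈ 1.2000)
U = -11 (U = -6 - 5 = -11)
n(K) = -⅕ (n(K) = 1/(-5) = 1*(-⅕) = -⅕)
(140 + n(U)*D)² = (140 - ⅕*6/5)² = (140 - 6/25)² = (3494/25)² = 12208036/625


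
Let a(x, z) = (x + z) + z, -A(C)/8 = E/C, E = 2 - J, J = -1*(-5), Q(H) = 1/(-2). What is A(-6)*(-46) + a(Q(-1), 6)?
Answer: 391/2 ≈ 195.50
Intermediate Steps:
Q(H) = -½
J = 5
E = -3 (E = 2 - 1*5 = 2 - 5 = -3)
A(C) = 24/C (A(C) = -(-24)/C = 24/C)
a(x, z) = x + 2*z
A(-6)*(-46) + a(Q(-1), 6) = (24/(-6))*(-46) + (-½ + 2*6) = (24*(-⅙))*(-46) + (-½ + 12) = -4*(-46) + 23/2 = 184 + 23/2 = 391/2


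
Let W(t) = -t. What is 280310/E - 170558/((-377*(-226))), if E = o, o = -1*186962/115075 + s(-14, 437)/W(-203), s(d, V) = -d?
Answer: -19925636161825971/110586828274 ≈ -1.8018e+5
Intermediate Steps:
o = -5191748/3337175 (o = -1*186962/115075 + (-1*(-14))/((-1*(-203))) = -186962*1/115075 + 14/203 = -186962/115075 + 14*(1/203) = -186962/115075 + 2/29 = -5191748/3337175 ≈ -1.5557)
E = -5191748/3337175 ≈ -1.5557
280310/E - 170558/((-377*(-226))) = 280310/(-5191748/3337175) - 170558/((-377*(-226))) = 280310*(-3337175/5191748) - 170558/85202 = -467721762125/2595874 - 170558*1/85202 = -467721762125/2595874 - 85279/42601 = -19925636161825971/110586828274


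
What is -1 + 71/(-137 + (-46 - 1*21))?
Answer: -275/204 ≈ -1.3480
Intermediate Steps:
-1 + 71/(-137 + (-46 - 1*21)) = -1 + 71/(-137 + (-46 - 21)) = -1 + 71/(-137 - 67) = -1 + 71/(-204) = -1 - 1/204*71 = -1 - 71/204 = -275/204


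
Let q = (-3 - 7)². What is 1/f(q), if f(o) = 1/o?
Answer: 100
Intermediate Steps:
q = 100 (q = (-10)² = 100)
1/f(q) = 1/(1/100) = 100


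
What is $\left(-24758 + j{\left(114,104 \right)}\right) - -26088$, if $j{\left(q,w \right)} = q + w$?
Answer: $1548$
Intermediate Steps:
$\left(-24758 + j{\left(114,104 \right)}\right) - -26088 = \left(-24758 + \left(114 + 104\right)\right) - -26088 = \left(-24758 + 218\right) + 26088 = -24540 + 26088 = 1548$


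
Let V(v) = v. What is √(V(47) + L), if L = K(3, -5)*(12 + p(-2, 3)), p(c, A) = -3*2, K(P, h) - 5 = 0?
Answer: √77 ≈ 8.7750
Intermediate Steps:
K(P, h) = 5 (K(P, h) = 5 + 0 = 5)
p(c, A) = -6
L = 30 (L = 5*(12 - 6) = 5*6 = 30)
√(V(47) + L) = √(47 + 30) = √77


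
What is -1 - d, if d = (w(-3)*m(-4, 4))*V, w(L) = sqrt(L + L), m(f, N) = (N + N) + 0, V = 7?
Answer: -1 - 56*I*sqrt(6) ≈ -1.0 - 137.17*I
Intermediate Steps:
m(f, N) = 2*N (m(f, N) = 2*N + 0 = 2*N)
w(L) = sqrt(2)*sqrt(L) (w(L) = sqrt(2*L) = sqrt(2)*sqrt(L))
d = 56*I*sqrt(6) (d = ((sqrt(2)*sqrt(-3))*(2*4))*7 = ((sqrt(2)*(I*sqrt(3)))*8)*7 = ((I*sqrt(6))*8)*7 = (8*I*sqrt(6))*7 = 56*I*sqrt(6) ≈ 137.17*I)
-1 - d = -1 - 56*I*sqrt(6)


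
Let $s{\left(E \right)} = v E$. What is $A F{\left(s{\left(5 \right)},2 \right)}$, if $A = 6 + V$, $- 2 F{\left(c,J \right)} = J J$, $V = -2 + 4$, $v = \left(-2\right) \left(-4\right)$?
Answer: $-16$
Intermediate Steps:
$v = 8$
$s{\left(E \right)} = 8 E$
$V = 2$
$F{\left(c,J \right)} = - \frac{J^{2}}{2}$ ($F{\left(c,J \right)} = - \frac{J J}{2} = - \frac{J^{2}}{2}$)
$A = 8$ ($A = 6 + 2 = 8$)
$A F{\left(s{\left(5 \right)},2 \right)} = 8 \left(- \frac{2^{2}}{2}\right) = 8 \left(\left(- \frac{1}{2}\right) 4\right) = 8 \left(-2\right) = -16$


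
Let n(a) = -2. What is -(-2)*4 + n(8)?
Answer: 6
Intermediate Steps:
-(-2)*4 + n(8) = -(-2)*4 - 2 = -2*(-4) - 2 = 8 - 2 = 6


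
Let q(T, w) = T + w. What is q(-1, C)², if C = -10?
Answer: 121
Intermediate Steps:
q(-1, C)² = (-1 - 10)² = (-11)² = 121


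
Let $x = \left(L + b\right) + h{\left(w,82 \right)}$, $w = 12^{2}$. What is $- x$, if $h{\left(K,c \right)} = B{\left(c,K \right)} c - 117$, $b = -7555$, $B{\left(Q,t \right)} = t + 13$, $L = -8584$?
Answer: $3382$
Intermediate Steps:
$w = 144$
$B{\left(Q,t \right)} = 13 + t$
$h{\left(K,c \right)} = -117 + c \left(13 + K\right)$ ($h{\left(K,c \right)} = \left(13 + K\right) c - 117 = c \left(13 + K\right) - 117 = -117 + c \left(13 + K\right)$)
$x = -3382$ ($x = \left(-8584 - 7555\right) - \left(117 - 82 \left(13 + 144\right)\right) = -16139 + \left(-117 + 82 \cdot 157\right) = -16139 + \left(-117 + 12874\right) = -16139 + 12757 = -3382$)
$- x = \left(-1\right) \left(-3382\right) = 3382$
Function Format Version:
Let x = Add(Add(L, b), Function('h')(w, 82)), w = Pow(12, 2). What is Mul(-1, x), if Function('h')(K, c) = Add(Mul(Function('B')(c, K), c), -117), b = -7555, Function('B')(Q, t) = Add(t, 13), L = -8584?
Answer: 3382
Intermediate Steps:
w = 144
Function('B')(Q, t) = Add(13, t)
Function('h')(K, c) = Add(-117, Mul(c, Add(13, K))) (Function('h')(K, c) = Add(Mul(Add(13, K), c), -117) = Add(Mul(c, Add(13, K)), -117) = Add(-117, Mul(c, Add(13, K))))
x = -3382 (x = Add(Add(-8584, -7555), Add(-117, Mul(82, Add(13, 144)))) = Add(-16139, Add(-117, Mul(82, 157))) = Add(-16139, Add(-117, 12874)) = Add(-16139, 12757) = -3382)
Mul(-1, x) = Mul(-1, -3382) = 3382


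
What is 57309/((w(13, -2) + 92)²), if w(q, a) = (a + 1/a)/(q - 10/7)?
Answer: 1504017396/221087161 ≈ 6.8028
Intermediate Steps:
w(q, a) = (a + 1/a)/(-10/7 + q) (w(q, a) = (a + 1/a)/(q - 10*⅐) = (a + 1/a)/(q - 10/7) = (a + 1/a)/(-10/7 + q))
57309/((w(13, -2) + 92)²) = 57309/((7*(1 + (-2)²)/(-2*(-10 + 7*13)) + 92)²) = 57309/((7*(-½)*(1 + 4)/(-10 + 91) + 92)²) = 57309/((7*(-½)*5/81 + 92)²) = 57309/((7*(-½)*(1/81)*5 + 92)²) = 57309/((-35/162 + 92)²) = 57309/((14869/162)²) = 57309/(221087161/26244) = 57309*(26244/221087161) = 1504017396/221087161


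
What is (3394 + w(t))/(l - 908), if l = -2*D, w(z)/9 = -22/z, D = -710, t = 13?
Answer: 10981/1664 ≈ 6.5992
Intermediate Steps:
w(z) = -198/z (w(z) = 9*(-22/z) = -198/z)
l = 1420 (l = -2*(-710) = 1420)
(3394 + w(t))/(l - 908) = (3394 - 198/13)/(1420 - 908) = (3394 - 198*1/13)/512 = (3394 - 198/13)*(1/512) = (43924/13)*(1/512) = 10981/1664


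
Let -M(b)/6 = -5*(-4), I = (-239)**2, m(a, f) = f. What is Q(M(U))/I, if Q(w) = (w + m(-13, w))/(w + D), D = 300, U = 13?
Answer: -4/171363 ≈ -2.3342e-5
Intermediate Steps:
I = 57121
M(b) = -120 (M(b) = -(-30)*(-4) = -6*20 = -120)
Q(w) = 2*w/(300 + w) (Q(w) = (w + w)/(w + 300) = (2*w)/(300 + w) = 2*w/(300 + w))
Q(M(U))/I = (2*(-120)/(300 - 120))/57121 = (2*(-120)/180)*(1/57121) = (2*(-120)*(1/180))*(1/57121) = -4/3*1/57121 = -4/171363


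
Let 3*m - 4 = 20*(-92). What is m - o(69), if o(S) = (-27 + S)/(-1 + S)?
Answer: -20829/34 ≈ -612.62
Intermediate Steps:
m = -612 (m = 4/3 + (20*(-92))/3 = 4/3 + (1/3)*(-1840) = 4/3 - 1840/3 = -612)
o(S) = (-27 + S)/(-1 + S)
m - o(69) = -612 - (-27 + 69)/(-1 + 69) = -612 - 42/68 = -612 - 1*21/34 = -612 - 21/34 = -20829/34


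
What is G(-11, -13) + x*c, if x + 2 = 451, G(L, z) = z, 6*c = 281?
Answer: 126091/6 ≈ 21015.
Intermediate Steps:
c = 281/6 (c = (⅙)*281 = 281/6 ≈ 46.833)
x = 449 (x = -2 + 451 = 449)
G(-11, -13) + x*c = -13 + 449*(281/6) = -13 + 126169/6 = 126091/6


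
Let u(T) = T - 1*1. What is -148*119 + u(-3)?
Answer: -17616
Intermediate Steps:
u(T) = -1 + T (u(T) = T - 1 = -1 + T)
-148*119 + u(-3) = -148*119 + (-1 - 3) = -17612 - 4 = -17616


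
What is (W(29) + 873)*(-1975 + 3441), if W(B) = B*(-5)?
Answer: 1067248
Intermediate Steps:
W(B) = -5*B
(W(29) + 873)*(-1975 + 3441) = (-5*29 + 873)*(-1975 + 3441) = (-145 + 873)*1466 = 728*1466 = 1067248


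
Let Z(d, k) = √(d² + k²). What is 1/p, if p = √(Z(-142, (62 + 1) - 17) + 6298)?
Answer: √2/(2*√(3149 + √5570)) ≈ 0.012454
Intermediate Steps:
p = √(6298 + 2*√5570) (p = √(√((-142)² + ((62 + 1) - 17)²) + 6298) = √(√(20164 + (63 - 17)²) + 6298) = √(√(20164 + 46²) + 6298) = √(√(20164 + 2116) + 6298) = √(√22280 + 6298) = √(2*√5570 + 6298) = √(6298 + 2*√5570) ≈ 80.295)
1/p = 1/(√(6298 + 2*√5570)) = (6298 + 2*√5570)^(-½)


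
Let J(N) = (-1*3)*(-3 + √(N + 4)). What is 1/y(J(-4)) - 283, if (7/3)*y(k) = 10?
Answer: -8483/30 ≈ -282.77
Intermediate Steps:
J(N) = 9 - 3*√(4 + N) (J(N) = -3*(-3 + √(4 + N)) = 9 - 3*√(4 + N))
y(k) = 30/7 (y(k) = (3/7)*10 = 30/7)
1/y(J(-4)) - 283 = 1/(30/7) - 283 = 7/30 - 283 = -8483/30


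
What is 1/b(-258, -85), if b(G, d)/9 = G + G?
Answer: -1/4644 ≈ -0.00021533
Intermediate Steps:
b(G, d) = 18*G (b(G, d) = 9*(G + G) = 9*(2*G) = 18*G)
1/b(-258, -85) = 1/(18*(-258)) = 1/(-4644) = -1/4644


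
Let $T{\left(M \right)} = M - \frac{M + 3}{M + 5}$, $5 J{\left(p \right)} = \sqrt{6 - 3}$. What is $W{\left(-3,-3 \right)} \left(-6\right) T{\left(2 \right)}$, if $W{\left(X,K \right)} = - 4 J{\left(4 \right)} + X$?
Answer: $\frac{162}{7} + \frac{216 \sqrt{3}}{35} \approx 33.832$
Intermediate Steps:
$J{\left(p \right)} = \frac{\sqrt{3}}{5}$ ($J{\left(p \right)} = \frac{\sqrt{6 - 3}}{5} = \frac{\sqrt{3}}{5}$)
$T{\left(M \right)} = M - \frac{3 + M}{5 + M}$
$W{\left(X,K \right)} = X - \frac{4 \sqrt{3}}{5}$ ($W{\left(X,K \right)} = - 4 \frac{\sqrt{3}}{5} + X = - \frac{4 \sqrt{3}}{5} + X = X - \frac{4 \sqrt{3}}{5}$)
$W{\left(-3,-3 \right)} \left(-6\right) T{\left(2 \right)} = \left(-3 - \frac{4 \sqrt{3}}{5}\right) \left(-6\right) \frac{-3 + 2^{2} + 4 \cdot 2}{5 + 2} = \left(18 + \frac{24 \sqrt{3}}{5}\right) \frac{-3 + 4 + 8}{7} = \left(18 + \frac{24 \sqrt{3}}{5}\right) \frac{1}{7} \cdot 9 = \left(18 + \frac{24 \sqrt{3}}{5}\right) \frac{9}{7} = \frac{162}{7} + \frac{216 \sqrt{3}}{35}$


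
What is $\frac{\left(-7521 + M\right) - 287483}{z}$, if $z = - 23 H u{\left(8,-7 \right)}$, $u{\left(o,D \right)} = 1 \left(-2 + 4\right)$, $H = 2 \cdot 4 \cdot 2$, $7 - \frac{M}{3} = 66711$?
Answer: $\frac{123779}{184} \approx 672.71$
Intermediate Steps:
$M = -200112$ ($M = 21 - 200133 = -200112$)
$H = 16$ ($H = 8 \cdot 2 = 16$)
$u{\left(o,D \right)} = 2$ ($u{\left(o,D \right)} = 1 \cdot 2 = 2$)
$z = -736$ ($z = \left(-23\right) 16 \cdot 2 = \left(-368\right) 2 = -736$)
$\frac{\left(-7521 + M\right) - 287483}{z} = \frac{\left(-7521 - 200112\right) - 287483}{-736} = \left(-207633 - 287483\right) \left(- \frac{1}{736}\right) = \left(-495116\right) \left(- \frac{1}{736}\right) = \frac{123779}{184}$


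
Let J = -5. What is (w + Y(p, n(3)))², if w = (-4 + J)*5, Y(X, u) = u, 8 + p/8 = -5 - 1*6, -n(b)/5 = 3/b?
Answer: 2500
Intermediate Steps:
n(b) = -15/b
p = -152 (p = -64 + 8*(-5 - 1*6) = -64 + 8*(-5 - 6) = -64 + 8*(-11) = -64 - 88 = -152)
w = -45 (w = (-4 - 5)*5 = -9*5 = -45)
(w + Y(p, n(3)))² = (-45 - 15/3)² = (-45 - 15*⅓)² = (-45 - 5)² = (-50)² = 2500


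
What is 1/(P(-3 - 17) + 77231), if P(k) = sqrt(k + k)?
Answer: 77231/5964627401 - 2*I*sqrt(10)/5964627401 ≈ 1.2948e-5 - 1.0603e-9*I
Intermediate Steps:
P(k) = sqrt(2)*sqrt(k) (P(k) = sqrt(2*k) = sqrt(2)*sqrt(k))
1/(P(-3 - 17) + 77231) = 1/(sqrt(2)*sqrt(-3 - 17) + 77231) = 1/(sqrt(2)*sqrt(-20) + 77231) = 1/(sqrt(2)*(2*I*sqrt(5)) + 77231) = 1/(2*I*sqrt(10) + 77231) = 1/(77231 + 2*I*sqrt(10))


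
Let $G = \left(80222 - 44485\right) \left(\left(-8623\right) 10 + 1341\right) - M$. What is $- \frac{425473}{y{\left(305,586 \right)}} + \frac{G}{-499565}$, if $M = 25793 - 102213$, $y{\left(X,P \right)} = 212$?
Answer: $\frac{430572156631}{105907780} \approx 4065.5$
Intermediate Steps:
$M = -76420$
$G = -3033601773$ ($G = \left(80222 - 44485\right) \left(\left(-8623\right) 10 + 1341\right) - -76420 = 35737 \left(-86230 + 1341\right) + 76420 = 35737 \left(-84889\right) + 76420 = -3033678193 + 76420 = -3033601773$)
$- \frac{425473}{y{\left(305,586 \right)}} + \frac{G}{-499565} = - \frac{425473}{212} - \frac{3033601773}{-499565} = \left(-425473\right) \frac{1}{212} - - \frac{3033601773}{499565} = - \frac{425473}{212} + \frac{3033601773}{499565} = \frac{430572156631}{105907780}$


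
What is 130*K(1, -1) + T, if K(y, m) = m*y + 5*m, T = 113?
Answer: -667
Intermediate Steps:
K(y, m) = 5*m + m*y
130*K(1, -1) + T = 130*(-(5 + 1)) + 113 = 130*(-1*6) + 113 = 130*(-6) + 113 = -780 + 113 = -667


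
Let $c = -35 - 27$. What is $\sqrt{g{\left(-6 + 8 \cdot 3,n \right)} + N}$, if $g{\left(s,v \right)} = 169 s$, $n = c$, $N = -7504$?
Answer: $i \sqrt{4462} \approx 66.798 i$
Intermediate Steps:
$c = -62$
$n = -62$
$\sqrt{g{\left(-6 + 8 \cdot 3,n \right)} + N} = \sqrt{169 \left(-6 + 8 \cdot 3\right) - 7504} = \sqrt{169 \left(-6 + 24\right) - 7504} = \sqrt{169 \cdot 18 - 7504} = \sqrt{3042 - 7504} = \sqrt{-4462} = i \sqrt{4462}$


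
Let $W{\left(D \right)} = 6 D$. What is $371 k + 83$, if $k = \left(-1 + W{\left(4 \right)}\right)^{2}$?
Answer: $196342$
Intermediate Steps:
$k = 529$ ($k = \left(-1 + 6 \cdot 4\right)^{2} = \left(-1 + 24\right)^{2} = 23^{2} = 529$)
$371 k + 83 = 371 \cdot 529 + 83 = 196259 + 83 = 196342$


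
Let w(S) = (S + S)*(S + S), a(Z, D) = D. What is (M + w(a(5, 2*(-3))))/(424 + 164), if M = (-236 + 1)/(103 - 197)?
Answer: 293/1176 ≈ 0.24915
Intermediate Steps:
M = 5/2 (M = -235/(-94) = -235*(-1/94) = 5/2 ≈ 2.5000)
w(S) = 4*S² (w(S) = (2*S)*(2*S) = 4*S²)
(M + w(a(5, 2*(-3))))/(424 + 164) = (5/2 + 4*(2*(-3))²)/(424 + 164) = (5/2 + 4*(-6)²)/588 = (5/2 + 4*36)*(1/588) = (5/2 + 144)*(1/588) = (293/2)*(1/588) = 293/1176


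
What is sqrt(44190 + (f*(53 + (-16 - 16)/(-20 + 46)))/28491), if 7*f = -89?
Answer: sqrt(297044793493544733)/2592681 ≈ 210.21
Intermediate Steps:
f = -89/7 (f = (1/7)*(-89) = -89/7 ≈ -12.714)
sqrt(44190 + (f*(53 + (-16 - 16)/(-20 + 46)))/28491) = sqrt(44190 - 89*(53 + (-16 - 16)/(-20 + 46))/7/28491) = sqrt(44190 - 89*(53 - 32/26)/7*(1/28491)) = sqrt(44190 - 89*(53 - 32*1/26)/7*(1/28491)) = sqrt(44190 - 89*(53 - 16/13)/7*(1/28491)) = sqrt(44190 - 89/7*673/13*(1/28491)) = sqrt(44190 - 59897/91*1/28491) = sqrt(44190 - 59897/2592681) = sqrt(114570513493/2592681) = sqrt(297044793493544733)/2592681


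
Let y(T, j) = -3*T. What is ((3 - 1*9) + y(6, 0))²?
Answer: 576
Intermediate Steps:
((3 - 1*9) + y(6, 0))² = ((3 - 1*9) - 3*6)² = ((3 - 9) - 18)² = (-6 - 18)² = (-24)² = 576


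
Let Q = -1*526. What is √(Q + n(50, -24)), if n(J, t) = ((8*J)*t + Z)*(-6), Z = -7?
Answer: 2*√14279 ≈ 238.99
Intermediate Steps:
n(J, t) = 42 - 48*J*t (n(J, t) = ((8*J)*t - 7)*(-6) = (8*J*t - 7)*(-6) = (-7 + 8*J*t)*(-6) = 42 - 48*J*t)
Q = -526
√(Q + n(50, -24)) = √(-526 + (42 - 48*50*(-24))) = √(-526 + (42 + 57600)) = √(-526 + 57642) = √57116 = 2*√14279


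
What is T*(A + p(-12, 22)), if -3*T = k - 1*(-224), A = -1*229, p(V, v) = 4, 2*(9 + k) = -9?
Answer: 31575/2 ≈ 15788.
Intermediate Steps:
k = -27/2 (k = -9 + (1/2)*(-9) = -9 - 9/2 = -27/2 ≈ -13.500)
A = -229
T = -421/6 (T = -(-27/2 - 1*(-224))/3 = -(-27/2 + 224)/3 = -1/3*421/2 = -421/6 ≈ -70.167)
T*(A + p(-12, 22)) = -421*(-229 + 4)/6 = -421/6*(-225) = 31575/2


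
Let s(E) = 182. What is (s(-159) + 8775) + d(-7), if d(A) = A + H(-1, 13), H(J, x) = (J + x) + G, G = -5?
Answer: 8957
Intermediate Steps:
H(J, x) = -5 + J + x (H(J, x) = (J + x) - 5 = -5 + J + x)
d(A) = 7 + A (d(A) = A + (-5 - 1 + 13) = A + 7 = 7 + A)
(s(-159) + 8775) + d(-7) = (182 + 8775) + (7 - 7) = 8957 + 0 = 8957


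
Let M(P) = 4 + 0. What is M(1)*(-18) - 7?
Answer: -79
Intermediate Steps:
M(P) = 4
M(1)*(-18) - 7 = 4*(-18) - 7 = -72 - 7 = -79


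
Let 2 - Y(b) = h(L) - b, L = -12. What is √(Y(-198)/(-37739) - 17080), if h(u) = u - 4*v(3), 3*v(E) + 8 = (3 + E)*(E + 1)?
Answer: 4*I*√13683306649389/113217 ≈ 130.69*I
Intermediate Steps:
v(E) = -8/3 + (1 + E)*(3 + E)/3 (v(E) = -8/3 + ((3 + E)*(E + 1))/3 = -8/3 + ((3 + E)*(1 + E))/3 = -8/3 + ((1 + E)*(3 + E))/3 = -8/3 + (1 + E)*(3 + E)/3)
h(u) = -64/3 + u (h(u) = u - 4*(-5/3 + (⅓)*3² + (4/3)*3) = u - 4*(-5/3 + (⅓)*9 + 4) = u - 4*(-5/3 + 3 + 4) = u - 4*16/3 = u - 64/3 = -64/3 + u)
Y(b) = 106/3 + b (Y(b) = 2 - ((-64/3 - 12) - b) = 2 - (-100/3 - b) = 2 + (100/3 + b) = 106/3 + b)
√(Y(-198)/(-37739) - 17080) = √((106/3 - 198)/(-37739) - 17080) = √(-488/3*(-1/37739) - 17080) = √(488/113217 - 17080) = √(-1933745872/113217) = 4*I*√13683306649389/113217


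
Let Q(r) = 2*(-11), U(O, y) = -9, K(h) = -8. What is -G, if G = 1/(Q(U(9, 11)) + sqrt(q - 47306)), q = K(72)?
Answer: 11/23899 + I*sqrt(47314)/47798 ≈ 0.00046027 + 0.0045508*I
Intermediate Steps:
Q(r) = -22
q = -8
G = 1/(-22 + I*sqrt(47314)) (G = 1/(-22 + sqrt(-8 - 47306)) = 1/(-22 + sqrt(-47314)) = 1/(-22 + I*sqrt(47314)) ≈ -0.00046027 - 0.0045508*I)
-G = -(-11/23899 - I*sqrt(47314)/47798) = 11/23899 + I*sqrt(47314)/47798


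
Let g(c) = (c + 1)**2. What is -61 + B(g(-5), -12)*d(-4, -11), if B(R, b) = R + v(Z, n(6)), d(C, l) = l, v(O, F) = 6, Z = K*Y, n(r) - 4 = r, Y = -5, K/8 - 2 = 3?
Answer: -303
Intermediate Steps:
K = 40 (K = 16 + 8*3 = 16 + 24 = 40)
n(r) = 4 + r
Z = -200 (Z = 40*(-5) = -200)
g(c) = (1 + c)**2
B(R, b) = 6 + R (B(R, b) = R + 6 = 6 + R)
-61 + B(g(-5), -12)*d(-4, -11) = -61 + (6 + (1 - 5)**2)*(-11) = -61 + (6 + (-4)**2)*(-11) = -61 + (6 + 16)*(-11) = -61 + 22*(-11) = -61 - 242 = -303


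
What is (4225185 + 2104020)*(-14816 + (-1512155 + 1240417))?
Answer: -1813659009570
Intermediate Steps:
(4225185 + 2104020)*(-14816 + (-1512155 + 1240417)) = 6329205*(-14816 - 271738) = 6329205*(-286554) = -1813659009570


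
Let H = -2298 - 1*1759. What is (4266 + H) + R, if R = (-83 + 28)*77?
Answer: -4026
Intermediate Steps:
R = -4235 (R = -55*77 = -4235)
H = -4057 (H = -2298 - 1759 = -4057)
(4266 + H) + R = (4266 - 4057) - 4235 = 209 - 4235 = -4026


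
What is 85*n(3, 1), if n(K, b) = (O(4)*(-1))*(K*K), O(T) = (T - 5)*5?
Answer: 3825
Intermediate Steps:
O(T) = -25 + 5*T (O(T) = (-5 + T)*5 = -25 + 5*T)
n(K, b) = 5*K² (n(K, b) = ((-25 + 5*4)*(-1))*(K*K) = ((-25 + 20)*(-1))*K² = (-5*(-1))*K² = 5*K²)
85*n(3, 1) = 85*(5*3²) = 85*(5*9) = 85*45 = 3825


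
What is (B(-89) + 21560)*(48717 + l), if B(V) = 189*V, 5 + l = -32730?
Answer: 75738698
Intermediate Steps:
l = -32735 (l = -5 - 32730 = -32735)
(B(-89) + 21560)*(48717 + l) = (189*(-89) + 21560)*(48717 - 32735) = (-16821 + 21560)*15982 = 4739*15982 = 75738698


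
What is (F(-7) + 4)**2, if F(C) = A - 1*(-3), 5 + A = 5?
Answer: 49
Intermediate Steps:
A = 0 (A = -5 + 5 = 0)
F(C) = 3 (F(C) = 0 - 1*(-3) = 0 + 3 = 3)
(F(-7) + 4)**2 = (3 + 4)**2 = 7**2 = 49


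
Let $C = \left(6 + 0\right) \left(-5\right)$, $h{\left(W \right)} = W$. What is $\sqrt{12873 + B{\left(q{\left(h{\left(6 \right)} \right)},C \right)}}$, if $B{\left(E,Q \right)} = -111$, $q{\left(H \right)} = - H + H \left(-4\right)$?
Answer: $3 \sqrt{1418} \approx 112.97$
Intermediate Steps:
$q{\left(H \right)} = - 5 H$ ($q{\left(H \right)} = - H - 4 H = - 5 H$)
$C = -30$ ($C = 6 \left(-5\right) = -30$)
$\sqrt{12873 + B{\left(q{\left(h{\left(6 \right)} \right)},C \right)}} = \sqrt{12873 - 111} = \sqrt{12762} = 3 \sqrt{1418}$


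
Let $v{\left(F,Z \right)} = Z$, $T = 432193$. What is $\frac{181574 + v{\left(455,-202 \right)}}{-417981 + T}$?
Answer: $\frac{45343}{3553} \approx 12.762$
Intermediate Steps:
$\frac{181574 + v{\left(455,-202 \right)}}{-417981 + T} = \frac{181574 - 202}{-417981 + 432193} = \frac{181372}{14212} = 181372 \cdot \frac{1}{14212} = \frac{45343}{3553}$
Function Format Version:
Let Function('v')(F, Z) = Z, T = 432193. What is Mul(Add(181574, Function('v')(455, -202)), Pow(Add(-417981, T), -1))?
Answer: Rational(45343, 3553) ≈ 12.762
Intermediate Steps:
Mul(Add(181574, Function('v')(455, -202)), Pow(Add(-417981, T), -1)) = Mul(Add(181574, -202), Pow(Add(-417981, 432193), -1)) = Mul(181372, Pow(14212, -1)) = Mul(181372, Rational(1, 14212)) = Rational(45343, 3553)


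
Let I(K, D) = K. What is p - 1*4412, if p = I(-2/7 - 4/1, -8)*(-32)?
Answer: -29924/7 ≈ -4274.9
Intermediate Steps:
p = 960/7 (p = (-2/7 - 4/1)*(-32) = (-2*1/7 - 4*1)*(-32) = (-2/7 - 4)*(-32) = -30/7*(-32) = 960/7 ≈ 137.14)
p - 1*4412 = 960/7 - 1*4412 = 960/7 - 4412 = -29924/7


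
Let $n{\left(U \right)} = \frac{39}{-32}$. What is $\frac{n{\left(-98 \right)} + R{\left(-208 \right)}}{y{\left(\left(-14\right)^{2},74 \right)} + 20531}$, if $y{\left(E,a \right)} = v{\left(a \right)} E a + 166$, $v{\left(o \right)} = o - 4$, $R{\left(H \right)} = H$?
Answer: $- \frac{6695}{33151264} \approx -0.00020195$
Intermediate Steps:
$n{\left(U \right)} = - \frac{39}{32}$ ($n{\left(U \right)} = 39 \left(- \frac{1}{32}\right) = - \frac{39}{32}$)
$v{\left(o \right)} = -4 + o$
$y{\left(E,a \right)} = 166 + E a \left(-4 + a\right)$ ($y{\left(E,a \right)} = \left(-4 + a\right) E a + 166 = E \left(-4 + a\right) a + 166 = E a \left(-4 + a\right) + 166 = 166 + E a \left(-4 + a\right)$)
$\frac{n{\left(-98 \right)} + R{\left(-208 \right)}}{y{\left(\left(-14\right)^{2},74 \right)} + 20531} = \frac{- \frac{39}{32} - 208}{\left(166 + \left(-14\right)^{2} \cdot 74 \left(-4 + 74\right)\right) + 20531} = - \frac{6695}{32 \left(\left(166 + 196 \cdot 74 \cdot 70\right) + 20531\right)} = - \frac{6695}{32 \left(\left(166 + 1015280\right) + 20531\right)} = - \frac{6695}{32 \left(1015446 + 20531\right)} = - \frac{6695}{32 \cdot 1035977} = \left(- \frac{6695}{32}\right) \frac{1}{1035977} = - \frac{6695}{33151264}$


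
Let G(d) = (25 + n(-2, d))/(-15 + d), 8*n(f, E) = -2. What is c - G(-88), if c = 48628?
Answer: 20034835/412 ≈ 48628.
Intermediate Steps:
n(f, E) = -1/4 (n(f, E) = (1/8)*(-2) = -1/4)
G(d) = 99/(4*(-15 + d)) (G(d) = (25 - 1/4)/(-15 + d) = 99/(4*(-15 + d)))
c - G(-88) = 48628 - 99/(4*(-15 - 88)) = 48628 - 99/(4*(-103)) = 48628 - 99*(-1)/(4*103) = 48628 - 1*(-99/412) = 48628 + 99/412 = 20034835/412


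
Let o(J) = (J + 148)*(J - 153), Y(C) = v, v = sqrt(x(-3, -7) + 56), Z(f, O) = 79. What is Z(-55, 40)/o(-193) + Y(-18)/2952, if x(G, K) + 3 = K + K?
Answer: 79/15570 + sqrt(39)/2952 ≈ 0.0071894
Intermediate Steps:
x(G, K) = -3 + 2*K (x(G, K) = -3 + (K + K) = -3 + 2*K)
v = sqrt(39) (v = sqrt((-3 + 2*(-7)) + 56) = sqrt((-3 - 14) + 56) = sqrt(-17 + 56) = sqrt(39) ≈ 6.2450)
Y(C) = sqrt(39)
o(J) = (-153 + J)*(148 + J) (o(J) = (148 + J)*(-153 + J) = (-153 + J)*(148 + J))
Z(-55, 40)/o(-193) + Y(-18)/2952 = 79/(-22644 + (-193)**2 - 5*(-193)) + sqrt(39)/2952 = 79/(-22644 + 37249 + 965) + sqrt(39)*(1/2952) = 79/15570 + sqrt(39)/2952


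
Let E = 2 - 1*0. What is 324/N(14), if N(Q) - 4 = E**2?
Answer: 81/2 ≈ 40.500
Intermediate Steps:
E = 2 (E = 2 + 0 = 2)
N(Q) = 8 (N(Q) = 4 + 2**2 = 4 + 4 = 8)
324/N(14) = 324/8 = 324*(1/8) = 81/2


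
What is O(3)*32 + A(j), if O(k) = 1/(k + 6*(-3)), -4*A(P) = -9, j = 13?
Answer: 7/60 ≈ 0.11667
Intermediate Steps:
A(P) = 9/4 (A(P) = -¼*(-9) = 9/4)
O(k) = 1/(-18 + k) (O(k) = 1/(k - 18) = 1/(-18 + k))
O(3)*32 + A(j) = 32/(-18 + 3) + 9/4 = 32/(-15) + 9/4 = -1/15*32 + 9/4 = -32/15 + 9/4 = 7/60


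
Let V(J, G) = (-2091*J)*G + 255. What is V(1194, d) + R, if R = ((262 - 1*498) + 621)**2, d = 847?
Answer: -2114517458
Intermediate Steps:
V(J, G) = 255 - 2091*G*J (V(J, G) = -2091*G*J + 255 = 255 - 2091*G*J)
R = 148225 (R = ((262 - 498) + 621)**2 = (-236 + 621)**2 = 385**2 = 148225)
V(1194, d) + R = (255 - 2091*847*1194) + 148225 = (255 - 2114665938) + 148225 = -2114665683 + 148225 = -2114517458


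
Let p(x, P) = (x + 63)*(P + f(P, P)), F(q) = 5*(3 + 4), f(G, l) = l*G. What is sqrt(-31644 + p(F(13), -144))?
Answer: 6*sqrt(55177) ≈ 1409.4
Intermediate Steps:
f(G, l) = G*l
F(q) = 35 (F(q) = 5*7 = 35)
p(x, P) = (63 + x)*(P + P**2) (p(x, P) = (x + 63)*(P + P*P) = (63 + x)*(P + P**2))
sqrt(-31644 + p(F(13), -144)) = sqrt(-31644 - 144*(63 + 35 + 63*(-144) - 144*35)) = sqrt(-31644 - 144*(63 + 35 - 9072 - 5040)) = sqrt(-31644 - 144*(-14014)) = sqrt(-31644 + 2018016) = sqrt(1986372) = 6*sqrt(55177)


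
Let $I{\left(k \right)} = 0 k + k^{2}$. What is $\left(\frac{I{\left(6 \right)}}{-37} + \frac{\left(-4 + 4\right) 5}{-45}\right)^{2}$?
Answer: $\frac{1296}{1369} \approx 0.94668$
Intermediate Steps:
$I{\left(k \right)} = k^{2}$ ($I{\left(k \right)} = 0 + k^{2} = k^{2}$)
$\left(\frac{I{\left(6 \right)}}{-37} + \frac{\left(-4 + 4\right) 5}{-45}\right)^{2} = \left(\frac{6^{2}}{-37} + \frac{\left(-4 + 4\right) 5}{-45}\right)^{2} = \left(36 \left(- \frac{1}{37}\right) + 0 \cdot 5 \left(- \frac{1}{45}\right)\right)^{2} = \left(- \frac{36}{37} + 0 \left(- \frac{1}{45}\right)\right)^{2} = \left(- \frac{36}{37} + 0\right)^{2} = \left(- \frac{36}{37}\right)^{2} = \frac{1296}{1369}$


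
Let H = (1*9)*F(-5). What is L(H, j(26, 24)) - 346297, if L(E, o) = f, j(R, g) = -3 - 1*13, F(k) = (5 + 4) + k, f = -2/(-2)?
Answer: -346296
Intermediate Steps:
f = 1 (f = -2*(-½) = 1)
F(k) = 9 + k
j(R, g) = -16 (j(R, g) = -3 - 13 = -16)
H = 36 (H = (1*9)*(9 - 5) = 9*4 = 36)
L(E, o) = 1
L(H, j(26, 24)) - 346297 = 1 - 346297 = -346296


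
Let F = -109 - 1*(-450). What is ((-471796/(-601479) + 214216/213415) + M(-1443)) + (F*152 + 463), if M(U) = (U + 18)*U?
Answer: 270666060154796254/128364640785 ≈ 2.1086e+6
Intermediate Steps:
F = 341 (F = -109 + 450 = 341)
M(U) = U*(18 + U) (M(U) = (18 + U)*U = U*(18 + U))
((-471796/(-601479) + 214216/213415) + M(-1443)) + (F*152 + 463) = ((-471796/(-601479) + 214216/213415) - 1443*(18 - 1443)) + (341*152 + 463) = ((-471796*(-1/601479) + 214216*(1/213415)) - 1443*(-1425)) + (51832 + 463) = ((471796/601479 + 214216/213415) + 2056275) + 52295 = (229534768804/128364640785 + 2056275) + 52295 = 263953231264944679/128364640785 + 52295 = 270666060154796254/128364640785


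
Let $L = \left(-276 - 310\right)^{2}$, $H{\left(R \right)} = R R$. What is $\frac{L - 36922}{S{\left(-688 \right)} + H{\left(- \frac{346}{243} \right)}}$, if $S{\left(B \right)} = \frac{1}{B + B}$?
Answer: $\frac{24901448918976}{164670167} \approx 1.5122 \cdot 10^{5}$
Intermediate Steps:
$S{\left(B \right)} = \frac{1}{2 B}$
$H{\left(R \right)} = R^{2}$
$L = 343396$ ($L = \left(-586\right)^{2} = 343396$)
$\frac{L - 36922}{S{\left(-688 \right)} + H{\left(- \frac{346}{243} \right)}} = \frac{343396 - 36922}{\frac{1}{2 \left(-688\right)} + \left(- \frac{346}{243}\right)^{2}} = \frac{343396 + \left(-245536 + 208614\right)}{\frac{1}{2} \left(- \frac{1}{688}\right) + \left(\left(-346\right) \frac{1}{243}\right)^{2}} = \frac{343396 - 36922}{- \frac{1}{1376} + \left(- \frac{346}{243}\right)^{2}} = \frac{306474}{- \frac{1}{1376} + \frac{119716}{59049}} = \frac{306474}{\frac{164670167}{81251424}} = 306474 \cdot \frac{81251424}{164670167} = \frac{24901448918976}{164670167}$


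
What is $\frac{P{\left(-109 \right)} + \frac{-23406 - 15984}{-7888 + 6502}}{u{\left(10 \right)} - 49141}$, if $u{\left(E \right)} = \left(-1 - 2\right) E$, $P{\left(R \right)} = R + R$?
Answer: $\frac{43793}{11358501} \approx 0.0038555$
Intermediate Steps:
$P{\left(R \right)} = 2 R$
$u{\left(E \right)} = - 3 E$
$\frac{P{\left(-109 \right)} + \frac{-23406 - 15984}{-7888 + 6502}}{u{\left(10 \right)} - 49141} = \frac{2 \left(-109\right) + \frac{-23406 - 15984}{-7888 + 6502}}{\left(-3\right) 10 - 49141} = \frac{-218 - \frac{39390}{-1386}}{-30 - 49141} = \frac{-218 - - \frac{6565}{231}}{-49171} = \left(-218 + \frac{6565}{231}\right) \left(- \frac{1}{49171}\right) = \left(- \frac{43793}{231}\right) \left(- \frac{1}{49171}\right) = \frac{43793}{11358501}$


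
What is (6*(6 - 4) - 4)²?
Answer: 64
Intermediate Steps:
(6*(6 - 4) - 4)² = (6*2 - 4)² = (12 - 4)² = 8² = 64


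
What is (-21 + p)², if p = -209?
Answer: 52900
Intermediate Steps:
(-21 + p)² = (-21 - 209)² = (-230)² = 52900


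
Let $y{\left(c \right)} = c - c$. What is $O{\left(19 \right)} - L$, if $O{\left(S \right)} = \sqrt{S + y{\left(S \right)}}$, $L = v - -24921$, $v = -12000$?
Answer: $-12921 + \sqrt{19} \approx -12917.0$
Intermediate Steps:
$y{\left(c \right)} = 0$
$L = 12921$ ($L = -12000 - -24921 = -12000 + 24921 = 12921$)
$O{\left(S \right)} = \sqrt{S}$ ($O{\left(S \right)} = \sqrt{S + 0} = \sqrt{S}$)
$O{\left(19 \right)} - L = \sqrt{19} - 12921 = -12921 + \sqrt{19}$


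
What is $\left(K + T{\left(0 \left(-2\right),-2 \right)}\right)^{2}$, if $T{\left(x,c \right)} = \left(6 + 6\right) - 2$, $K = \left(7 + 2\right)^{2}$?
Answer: $8281$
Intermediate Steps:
$K = 81$ ($K = 9^{2} = 81$)
$T{\left(x,c \right)} = 10$ ($T{\left(x,c \right)} = 12 - 2 = 10$)
$\left(K + T{\left(0 \left(-2\right),-2 \right)}\right)^{2} = \left(81 + 10\right)^{2} = 91^{2} = 8281$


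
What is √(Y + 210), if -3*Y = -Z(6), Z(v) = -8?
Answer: √1866/3 ≈ 14.399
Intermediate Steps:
Y = -8/3 (Y = -(-1)*(-8)/3 = -⅓*8 = -8/3 ≈ -2.6667)
√(Y + 210) = √(-8/3 + 210) = √(622/3) = √1866/3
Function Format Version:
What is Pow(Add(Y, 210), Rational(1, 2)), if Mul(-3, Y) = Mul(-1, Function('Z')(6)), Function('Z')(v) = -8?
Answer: Mul(Rational(1, 3), Pow(1866, Rational(1, 2))) ≈ 14.399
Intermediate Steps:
Y = Rational(-8, 3) (Y = Mul(Rational(-1, 3), Mul(-1, -8)) = Mul(Rational(-1, 3), 8) = Rational(-8, 3) ≈ -2.6667)
Pow(Add(Y, 210), Rational(1, 2)) = Pow(Add(Rational(-8, 3), 210), Rational(1, 2)) = Pow(Rational(622, 3), Rational(1, 2)) = Mul(Rational(1, 3), Pow(1866, Rational(1, 2)))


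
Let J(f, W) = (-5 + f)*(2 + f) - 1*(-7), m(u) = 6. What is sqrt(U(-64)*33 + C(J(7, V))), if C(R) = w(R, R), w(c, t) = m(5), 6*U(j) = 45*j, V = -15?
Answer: I*sqrt(15834) ≈ 125.83*I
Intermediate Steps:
U(j) = 15*j/2 (U(j) = (45*j)/6 = 15*j/2)
w(c, t) = 6
J(f, W) = 7 + (-5 + f)*(2 + f) (J(f, W) = (-5 + f)*(2 + f) + 7 = 7 + (-5 + f)*(2 + f))
C(R) = 6
sqrt(U(-64)*33 + C(J(7, V))) = sqrt(((15/2)*(-64))*33 + 6) = sqrt(-480*33 + 6) = sqrt(-15840 + 6) = sqrt(-15834) = I*sqrt(15834)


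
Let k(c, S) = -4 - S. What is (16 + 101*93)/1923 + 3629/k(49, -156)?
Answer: 442565/15384 ≈ 28.768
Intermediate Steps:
(16 + 101*93)/1923 + 3629/k(49, -156) = (16 + 101*93)/1923 + 3629/(-4 - 1*(-156)) = (16 + 9393)*(1/1923) + 3629/(-4 + 156) = 9409*(1/1923) + 3629/152 = 9409/1923 + 3629*(1/152) = 9409/1923 + 191/8 = 442565/15384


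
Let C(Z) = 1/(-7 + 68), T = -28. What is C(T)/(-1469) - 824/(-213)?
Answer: 73837603/19086717 ≈ 3.8685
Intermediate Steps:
C(Z) = 1/61
C(T)/(-1469) - 824/(-213) = (1/61)/(-1469) - 824/(-213) = (1/61)*(-1/1469) - 824*(-1/213) = -1/89609 + 824/213 = 73837603/19086717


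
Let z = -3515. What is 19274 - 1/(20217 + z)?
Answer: 321914347/16702 ≈ 19274.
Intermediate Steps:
19274 - 1/(20217 + z) = 19274 - 1/(20217 - 3515) = 19274 - 1/16702 = 321914347/16702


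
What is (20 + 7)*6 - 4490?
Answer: -4328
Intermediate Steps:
(20 + 7)*6 - 4490 = 27*6 - 4490 = 162 - 4490 = -4328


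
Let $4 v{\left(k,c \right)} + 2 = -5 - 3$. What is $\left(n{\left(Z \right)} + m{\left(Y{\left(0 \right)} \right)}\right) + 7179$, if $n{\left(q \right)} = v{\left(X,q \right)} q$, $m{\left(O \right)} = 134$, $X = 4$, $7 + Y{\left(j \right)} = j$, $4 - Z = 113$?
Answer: $\frac{15171}{2} \approx 7585.5$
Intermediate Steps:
$Z = -109$ ($Z = 4 - 113 = -109$)
$Y{\left(j \right)} = -7 + j$
$v{\left(k,c \right)} = - \frac{5}{2}$ ($v{\left(k,c \right)} = - \frac{1}{2} + \frac{-5 - 3}{4} = - \frac{1}{2} + \frac{1}{4} \left(-8\right) = - \frac{1}{2} - 2 = - \frac{5}{2}$)
$n{\left(q \right)} = - \frac{5 q}{2}$
$\left(n{\left(Z \right)} + m{\left(Y{\left(0 \right)} \right)}\right) + 7179 = \left(\left(- \frac{5}{2}\right) \left(-109\right) + 134\right) + 7179 = \left(\frac{545}{2} + 134\right) + 7179 = \frac{813}{2} + 7179 = \frac{15171}{2}$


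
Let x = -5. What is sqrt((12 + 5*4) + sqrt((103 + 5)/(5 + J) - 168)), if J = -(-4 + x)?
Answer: sqrt(1568 + 7*I*sqrt(7854))/7 ≈ 5.7625 + 1.0985*I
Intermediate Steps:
J = 9 (J = -(-4 - 5) = -1*(-9) = 9)
sqrt((12 + 5*4) + sqrt((103 + 5)/(5 + J) - 168)) = sqrt((12 + 5*4) + sqrt((103 + 5)/(5 + 9) - 168)) = sqrt((12 + 20) + sqrt(108/14 - 168)) = sqrt(32 + sqrt(108*(1/14) - 168)) = sqrt(32 + sqrt(54/7 - 168)) = sqrt(32 + sqrt(-1122/7)) = sqrt(32 + I*sqrt(7854)/7)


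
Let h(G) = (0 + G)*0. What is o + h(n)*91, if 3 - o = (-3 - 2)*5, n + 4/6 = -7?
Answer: 28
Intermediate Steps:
n = -23/3 (n = -2/3 - 7 = -23/3 ≈ -7.6667)
h(G) = 0 (h(G) = G*0 = 0)
o = 28 (o = 3 - (-3 - 2)*5 = 3 - (-5)*5 = 3 - 1*(-25) = 3 + 25 = 28)
o + h(n)*91 = 28 + 0*91 = 28 + 0 = 28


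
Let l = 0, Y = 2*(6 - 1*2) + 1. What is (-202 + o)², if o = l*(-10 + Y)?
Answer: 40804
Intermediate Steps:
Y = 9 (Y = 2*(6 - 2) + 1 = 2*4 + 1 = 8 + 1 = 9)
o = 0 (o = 0*(-10 + 9) = 0*(-1) = 0)
(-202 + o)² = (-202 + 0)² = (-202)² = 40804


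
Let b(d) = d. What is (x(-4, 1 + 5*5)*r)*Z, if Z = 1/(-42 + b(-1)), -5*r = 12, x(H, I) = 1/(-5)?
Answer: -12/1075 ≈ -0.011163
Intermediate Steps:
x(H, I) = -⅕
r = -12/5 (r = -⅕*12 = -12/5 ≈ -2.4000)
Z = -1/43 (Z = 1/(-42 - 1) = 1/(-43) = -1/43 ≈ -0.023256)
(x(-4, 1 + 5*5)*r)*Z = -⅕*(-12/5)*(-1/43) = (12/25)*(-1/43) = -12/1075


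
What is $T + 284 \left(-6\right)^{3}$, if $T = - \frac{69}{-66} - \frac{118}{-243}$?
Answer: $- \frac{327936839}{5346} \approx -61343.0$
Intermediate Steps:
$T = \frac{8185}{5346}$ ($T = \left(-69\right) \left(- \frac{1}{66}\right) - - \frac{118}{243} = \frac{23}{22} + \frac{118}{243} = \frac{8185}{5346} \approx 1.5311$)
$T + 284 \left(-6\right)^{3} = \frac{8185}{5346} + 284 \left(-6\right)^{3} = \frac{8185}{5346} + 284 \left(-216\right) = \frac{8185}{5346} - 61344 = - \frac{327936839}{5346}$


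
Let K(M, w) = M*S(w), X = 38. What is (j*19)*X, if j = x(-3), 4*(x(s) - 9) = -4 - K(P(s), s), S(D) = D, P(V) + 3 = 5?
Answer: 6859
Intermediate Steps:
P(V) = 2 (P(V) = -3 + 5 = 2)
K(M, w) = M*w
x(s) = 8 - s/2 (x(s) = 9 + (-4 - 2*s)/4 = 9 + (-1 - s/2) = 8 - s/2)
j = 19/2 (j = 8 - ½*(-3) = 8 + 3/2 = 19/2 ≈ 9.5000)
(j*19)*X = ((19/2)*19)*38 = (361/2)*38 = 6859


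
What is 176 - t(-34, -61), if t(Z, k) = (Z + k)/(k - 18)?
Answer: 13809/79 ≈ 174.80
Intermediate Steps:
t(Z, k) = (Z + k)/(-18 + k)
176 - t(-34, -61) = 176 - (-34 - 61)/(-18 - 61) = 176 - (-95)/(-79) = 176 - (-1)*(-95)/79 = 176 - 1*95/79 = 176 - 95/79 = 13809/79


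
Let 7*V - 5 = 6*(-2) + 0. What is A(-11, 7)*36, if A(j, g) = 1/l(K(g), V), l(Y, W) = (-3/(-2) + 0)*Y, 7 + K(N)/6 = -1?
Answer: -½ ≈ -0.50000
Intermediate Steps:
K(N) = -48 (K(N) = -42 + 6*(-1) = -42 - 6 = -48)
V = -1 (V = 5/7 + (6*(-2) + 0)/7 = 5/7 + (-12 + 0)/7 = 5/7 + (⅐)*(-12) = 5/7 - 12/7 = -1)
l(Y, W) = 3*Y/2 (l(Y, W) = (-3*(-½) + 0)*Y = (3/2 + 0)*Y = 3*Y/2)
A(j, g) = -1/72 (A(j, g) = 1/((3/2)*(-48)) = 1/(-72) = -1/72)
A(-11, 7)*36 = -1/72*36 = -½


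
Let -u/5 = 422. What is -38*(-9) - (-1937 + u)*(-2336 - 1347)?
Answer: -14904759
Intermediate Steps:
u = -2110 (u = -5*422 = -2110)
-38*(-9) - (-1937 + u)*(-2336 - 1347) = -38*(-9) - (-1937 - 2110)*(-2336 - 1347) = 342 - (-4047)*(-3683) = 342 - 1*14905101 = 342 - 14905101 = -14904759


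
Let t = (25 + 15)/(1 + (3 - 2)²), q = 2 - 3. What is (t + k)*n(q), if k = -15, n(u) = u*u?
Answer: 5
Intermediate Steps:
q = -1
n(u) = u²
t = 20 (t = 40/(1 + 1²) = 40/(1 + 1) = 40/2 = 40*(½) = 20)
(t + k)*n(q) = (20 - 15)*(-1)² = 5*1 = 5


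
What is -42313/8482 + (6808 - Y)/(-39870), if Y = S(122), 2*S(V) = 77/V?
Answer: -42572194979/8251527096 ≈ -5.1593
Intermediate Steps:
S(V) = 77/(2*V) (S(V) = (77/V)/2 = 77/(2*V))
Y = 77/244 (Y = (77/2)/122 = (77/2)*(1/122) = 77/244 ≈ 0.31557)
-42313/8482 + (6808 - Y)/(-39870) = -42313/8482 + (6808 - 1*77/244)/(-39870) = -42313*1/8482 + (6808 - 77/244)*(-1/39870) = -42313/8482 + (1661075/244)*(-1/39870) = -42313/8482 - 332215/1945656 = -42572194979/8251527096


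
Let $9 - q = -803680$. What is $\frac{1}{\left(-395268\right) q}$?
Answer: $- \frac{1}{317672543652} \approx -3.1479 \cdot 10^{-12}$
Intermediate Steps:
$q = 803689$ ($q = 9 - -803680 = 9 + 803680 = 803689$)
$\frac{1}{\left(-395268\right) q} = \frac{1}{\left(-395268\right) 803689} = \left(- \frac{1}{395268}\right) \frac{1}{803689} = - \frac{1}{317672543652}$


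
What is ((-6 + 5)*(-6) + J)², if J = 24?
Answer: 900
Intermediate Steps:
((-6 + 5)*(-6) + J)² = ((-6 + 5)*(-6) + 24)² = (-1*(-6) + 24)² = (6 + 24)² = 30² = 900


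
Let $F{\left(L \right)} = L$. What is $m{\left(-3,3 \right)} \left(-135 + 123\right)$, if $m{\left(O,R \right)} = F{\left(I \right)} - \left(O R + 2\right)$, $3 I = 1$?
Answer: $-88$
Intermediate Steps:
$I = \frac{1}{3}$ ($I = \frac{1}{3} \cdot 1 = \frac{1}{3} \approx 0.33333$)
$m{\left(O,R \right)} = - \frac{5}{3} - O R$ ($m{\left(O,R \right)} = \frac{1}{3} - \left(O R + 2\right) = \frac{1}{3} - \left(2 + O R\right) = - \frac{5}{3} - O R$)
$m{\left(-3,3 \right)} \left(-135 + 123\right) = \left(- \frac{5}{3} - \left(-3\right) 3\right) \left(-135 + 123\right) = \left(- \frac{5}{3} + 9\right) \left(-12\right) = \frac{22}{3} \left(-12\right) = -88$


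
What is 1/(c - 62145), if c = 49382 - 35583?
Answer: -1/48346 ≈ -2.0684e-5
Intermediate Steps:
c = 13799
1/(c - 62145) = 1/(13799 - 62145) = 1/(-48346) = -1/48346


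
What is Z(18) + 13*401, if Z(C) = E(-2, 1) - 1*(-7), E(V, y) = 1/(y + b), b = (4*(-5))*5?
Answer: 516779/99 ≈ 5220.0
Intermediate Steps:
b = -100 (b = -20*5 = -100)
E(V, y) = 1/(-100 + y) (E(V, y) = 1/(y - 100) = 1/(-100 + y))
Z(C) = 692/99 (Z(C) = 1/(-100 + 1) - 1*(-7) = 1/(-99) + 7 = -1/99 + 7 = 692/99)
Z(18) + 13*401 = 692/99 + 13*401 = 692/99 + 5213 = 516779/99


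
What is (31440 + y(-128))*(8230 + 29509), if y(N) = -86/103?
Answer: 122207712926/103 ≈ 1.1865e+9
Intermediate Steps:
y(N) = -86/103 (y(N) = -86*1/103 = -86/103)
(31440 + y(-128))*(8230 + 29509) = (31440 - 86/103)*(8230 + 29509) = (3238234/103)*37739 = 122207712926/103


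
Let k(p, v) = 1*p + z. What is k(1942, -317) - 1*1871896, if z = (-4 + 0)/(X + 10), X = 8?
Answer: -16829588/9 ≈ -1.8700e+6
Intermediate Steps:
z = -2/9 (z = (-4 + 0)/(8 + 10) = -4/18 = -4*1/18 = -2/9 ≈ -0.22222)
k(p, v) = -2/9 + p (k(p, v) = 1*p - 2/9 = p - 2/9 = -2/9 + p)
k(1942, -317) - 1*1871896 = (-2/9 + 1942) - 1*1871896 = 17476/9 - 1871896 = -16829588/9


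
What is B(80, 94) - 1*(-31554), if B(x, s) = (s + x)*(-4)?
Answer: 30858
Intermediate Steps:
B(x, s) = -4*s - 4*x
B(80, 94) - 1*(-31554) = (-4*94 - 4*80) - 1*(-31554) = (-376 - 320) + 31554 = -696 + 31554 = 30858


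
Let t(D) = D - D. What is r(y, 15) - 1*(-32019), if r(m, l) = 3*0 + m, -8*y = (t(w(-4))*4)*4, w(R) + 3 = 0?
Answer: 32019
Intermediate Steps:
w(R) = -3 (w(R) = -3 + 0 = -3)
t(D) = 0
y = 0 (y = -0*4*4/8 = -0*4 = -1/8*0 = 0)
r(m, l) = m (r(m, l) = 0 + m = m)
r(y, 15) - 1*(-32019) = 0 - 1*(-32019) = 0 + 32019 = 32019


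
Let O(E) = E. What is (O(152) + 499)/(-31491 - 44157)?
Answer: -217/25216 ≈ -0.0086056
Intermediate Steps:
(O(152) + 499)/(-31491 - 44157) = (152 + 499)/(-31491 - 44157) = 651/(-75648) = 651*(-1/75648) = -217/25216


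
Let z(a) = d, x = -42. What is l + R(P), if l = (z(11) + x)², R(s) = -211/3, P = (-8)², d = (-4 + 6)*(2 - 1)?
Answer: 4589/3 ≈ 1529.7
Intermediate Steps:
d = 2 (d = 2*1 = 2)
P = 64
z(a) = 2
R(s) = -211/3 (R(s) = -211*⅓ = -211/3)
l = 1600 (l = (2 - 42)² = (-40)² = 1600)
l + R(P) = 1600 - 211/3 = 4589/3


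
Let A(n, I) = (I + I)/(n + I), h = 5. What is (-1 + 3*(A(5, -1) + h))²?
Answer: 625/4 ≈ 156.25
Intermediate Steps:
A(n, I) = 2*I/(I + n) (A(n, I) = (2*I)/(I + n) = 2*I/(I + n))
(-1 + 3*(A(5, -1) + h))² = (-1 + 3*(2*(-1)/(-1 + 5) + 5))² = (-1 + 3*(2*(-1)/4 + 5))² = (-1 + 3*(2*(-1)*(¼) + 5))² = (-1 + 3*(-½ + 5))² = (-1 + 3*(9/2))² = (-1 + 27/2)² = (25/2)² = 625/4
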